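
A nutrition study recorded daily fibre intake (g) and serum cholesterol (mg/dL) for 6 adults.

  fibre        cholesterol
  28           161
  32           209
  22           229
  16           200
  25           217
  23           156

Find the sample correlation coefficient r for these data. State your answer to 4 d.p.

n = 6, Σx = 146, Σy = 1172, Σx² = 3702, Σy² = 233468, Σxy = 28447
nΣxy − ΣxΣy = 170682 − 171112 = -430
nΣx² − (Σx)² = 22212 − 21316 = 896; nΣy² − (Σy)² = 1400808 − 1373584 = 27224
r = -430 / √(896 × 27224) = -430 / 4938.8970 ≈ -0.0871

-0.0871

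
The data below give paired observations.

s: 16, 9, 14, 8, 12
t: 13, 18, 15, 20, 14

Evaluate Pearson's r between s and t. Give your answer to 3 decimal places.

n = 5, Σs = 59, Σt = 80, Σs² = 741, Σt² = 1314, Σst = 908
nΣst − ΣsΣt = 4540 − 4720 = -180
nΣs² − (Σs)² = 3705 − 3481 = 224; nΣt² − (Σt)² = 6570 − 6400 = 170
r = -180 / √(224 × 170) = -180 / 195.1410 ≈ -0.922

-0.922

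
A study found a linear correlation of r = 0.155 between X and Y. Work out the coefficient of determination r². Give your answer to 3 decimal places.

0.024

r² = (0.155)² = 0.024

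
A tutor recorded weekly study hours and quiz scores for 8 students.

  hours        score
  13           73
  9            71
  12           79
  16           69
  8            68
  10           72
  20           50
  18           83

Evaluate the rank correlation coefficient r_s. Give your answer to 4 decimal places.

Rank hours: 5, 2, 4, 6, 1, 3, 8, 7
Rank score: 6, 4, 7, 3, 2, 5, 1, 8
d = rank(hours) − rank(score): -1, -2, -3, 3, -1, -2, 7, -1; Σd² = 78
ρ = 1 − 6Σd² / [n(n²−1)] = 1 − 6×78 / (8×63) = 1 − 468/504 ≈ 0.0714

0.0714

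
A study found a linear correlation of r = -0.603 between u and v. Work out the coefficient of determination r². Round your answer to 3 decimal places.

r² = (-0.603)² = 0.364

0.364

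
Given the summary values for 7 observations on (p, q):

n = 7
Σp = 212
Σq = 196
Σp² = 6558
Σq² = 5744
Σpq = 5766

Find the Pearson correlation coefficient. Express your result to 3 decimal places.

-0.906

r = (nΣpq − ΣpΣq) / √[(nΣp² − (Σp)²)(nΣq² − (Σq)²)]
Numerator: 7×5766 − 212×196 = -1190
Denominator: √[(45906 − 44944)(40208 − 38416)] = √[962 × 1792] = 1312.9752
r = -1190 / 1312.9752 ≈ -0.906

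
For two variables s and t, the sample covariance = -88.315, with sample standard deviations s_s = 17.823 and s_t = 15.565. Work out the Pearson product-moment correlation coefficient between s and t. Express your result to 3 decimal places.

r = Cov(s,t) / (s_s · s_t) = -88.315 / (17.823 × 15.565)
  = -88.315 / 277.4150 ≈ -0.318

-0.318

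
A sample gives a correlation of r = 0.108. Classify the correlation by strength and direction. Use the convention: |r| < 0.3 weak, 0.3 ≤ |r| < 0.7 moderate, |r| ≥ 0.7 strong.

r = 0.108 > 0 so the relationship is positive.
|r| = 0.108, which falls in the weak range.

weak positive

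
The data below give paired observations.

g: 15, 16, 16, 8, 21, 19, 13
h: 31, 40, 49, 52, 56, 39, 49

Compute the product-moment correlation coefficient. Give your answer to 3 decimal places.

n = 7, Σg = 108, Σh = 316, Σg² = 1772, Σh² = 14724, Σgh = 4859
nΣgh − ΣgΣh = 34013 − 34128 = -115
nΣg² − (Σg)² = 12404 − 11664 = 740; nΣh² − (Σh)² = 103068 − 99856 = 3212
r = -115 / √(740 × 3212) = -115 / 1541.7133 ≈ -0.075

-0.075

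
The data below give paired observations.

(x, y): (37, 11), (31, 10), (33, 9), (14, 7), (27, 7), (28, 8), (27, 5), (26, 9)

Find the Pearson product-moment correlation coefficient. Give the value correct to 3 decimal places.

n = 8, Σx = 223, Σy = 66, Σx² = 6533, Σy² = 570, Σxy = 1894
nΣxy − ΣxΣy = 15152 − 14718 = 434
nΣx² − (Σx)² = 52264 − 49729 = 2535; nΣy² − (Σy)² = 4560 − 4356 = 204
r = 434 / √(2535 × 204) = 434 / 719.1245 ≈ 0.604

0.604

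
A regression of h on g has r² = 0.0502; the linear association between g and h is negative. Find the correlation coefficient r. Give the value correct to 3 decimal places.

-0.224

|r| = √0.0502 = 0.224
The association is negative, so r = −0.224.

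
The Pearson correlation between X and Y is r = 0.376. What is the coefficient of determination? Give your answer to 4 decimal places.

r² = (0.376)² = 0.1414

0.1414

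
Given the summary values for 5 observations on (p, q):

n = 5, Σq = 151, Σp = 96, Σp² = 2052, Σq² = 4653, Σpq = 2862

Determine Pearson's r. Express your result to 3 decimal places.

-0.267

r = (nΣpq − ΣpΣq) / √[(nΣp² − (Σp)²)(nΣq² − (Σq)²)]
Numerator: 5×2862 − 96×151 = -186
Denominator: √[(10260 − 9216)(23265 − 22801)] = √[1044 × 464] = 696.0000
r = -186 / 696.0000 ≈ -0.267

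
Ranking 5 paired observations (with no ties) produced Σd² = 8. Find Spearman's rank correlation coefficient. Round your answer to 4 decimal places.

ρ = 1 − 6Σd² / [n(n²−1)] = 1 − 6×8 / (5×24)
  = 1 − 48/120 = 1 − 0.40000 ≈ 0.6000

0.6000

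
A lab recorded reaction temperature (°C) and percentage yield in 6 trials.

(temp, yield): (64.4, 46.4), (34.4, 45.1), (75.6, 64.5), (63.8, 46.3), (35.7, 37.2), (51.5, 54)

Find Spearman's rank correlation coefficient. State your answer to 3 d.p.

0.771

Rank temp: 5, 1, 6, 4, 2, 3
Rank yield: 4, 2, 6, 3, 1, 5
d = rank(temp) − rank(yield): 1, -1, 0, 1, 1, -2; Σd² = 8
ρ = 1 − 6Σd² / [n(n²−1)] = 1 − 6×8 / (6×35) = 1 − 48/210 ≈ 0.771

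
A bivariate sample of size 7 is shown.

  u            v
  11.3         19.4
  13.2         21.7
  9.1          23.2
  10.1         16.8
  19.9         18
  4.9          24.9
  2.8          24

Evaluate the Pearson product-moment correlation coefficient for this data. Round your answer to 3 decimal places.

-0.701

n = 7, Σu = 71.3, Σv = 148, Σu² = 914.61, Σv² = 3187.74, Σuv = 1433.87
nΣuv − ΣuΣv = 10037.09 − 10552.4 = -515.31
nΣu² − (Σu)² = 6402.27 − 5083.69 = 1318.58; nΣv² − (Σv)² = 22314.18 − 21904 = 410.18
r = -515.31 / √(1318.58 × 410.18) = -515.31 / 735.4285 ≈ -0.701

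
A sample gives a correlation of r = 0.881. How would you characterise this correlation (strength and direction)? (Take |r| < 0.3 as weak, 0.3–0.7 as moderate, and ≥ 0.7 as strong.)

strong positive

r = 0.881 > 0 so the relationship is positive.
|r| = 0.881, which falls in the strong range.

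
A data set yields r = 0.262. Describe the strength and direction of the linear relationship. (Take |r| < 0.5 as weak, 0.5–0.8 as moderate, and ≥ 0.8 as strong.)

weak positive

r = 0.262 > 0 so the relationship is positive.
|r| = 0.262, which falls in the weak range.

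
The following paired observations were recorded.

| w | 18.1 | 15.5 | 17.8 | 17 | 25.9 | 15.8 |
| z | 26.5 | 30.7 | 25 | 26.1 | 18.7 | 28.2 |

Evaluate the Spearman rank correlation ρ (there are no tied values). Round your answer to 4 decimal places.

Rank w: 5, 1, 4, 3, 6, 2
Rank z: 4, 6, 2, 3, 1, 5
d = rank(w) − rank(z): 1, -5, 2, 0, 5, -3; Σd² = 64
ρ = 1 − 6Σd² / [n(n²−1)] = 1 − 6×64 / (6×35) = 1 − 384/210 ≈ -0.8286

-0.8286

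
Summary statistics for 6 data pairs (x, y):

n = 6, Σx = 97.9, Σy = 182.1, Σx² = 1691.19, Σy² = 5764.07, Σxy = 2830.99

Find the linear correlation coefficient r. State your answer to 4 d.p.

r = (nΣxy − ΣxΣy) / √[(nΣx² − (Σx)²)(nΣy² − (Σy)²)]
Numerator: 6×2830.99 − 97.9×182.1 = -841.65
Denominator: √[(10147.14 − 9584.41)(34584.42 − 33160.41)] = √[562.73 × 1424.01] = 895.1721
r = -841.65 / 895.1721 ≈ -0.9402

-0.9402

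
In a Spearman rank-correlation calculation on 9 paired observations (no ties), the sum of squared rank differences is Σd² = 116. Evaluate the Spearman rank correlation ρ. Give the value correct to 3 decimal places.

ρ = 1 − 6Σd² / [n(n²−1)] = 1 − 6×116 / (9×80)
  = 1 − 696/720 = 1 − 0.9667 ≈ 0.033

0.033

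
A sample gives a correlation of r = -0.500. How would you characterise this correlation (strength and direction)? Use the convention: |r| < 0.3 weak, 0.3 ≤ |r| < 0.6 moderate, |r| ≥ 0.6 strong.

r = -0.500 < 0 so the relationship is negative.
|r| = 0.500, which falls in the moderate range.

moderate negative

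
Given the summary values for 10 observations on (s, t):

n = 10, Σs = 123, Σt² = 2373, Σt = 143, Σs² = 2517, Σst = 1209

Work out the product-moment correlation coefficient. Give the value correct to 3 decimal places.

r = (nΣst − ΣsΣt) / √[(nΣs² − (Σs)²)(nΣt² − (Σt)²)]
Numerator: 10×1209 − 123×143 = -5499
Denominator: √[(25170 − 15129)(23730 − 20449)] = √[10041 × 3281] = 5739.7318
r = -5499 / 5739.7318 ≈ -0.958

-0.958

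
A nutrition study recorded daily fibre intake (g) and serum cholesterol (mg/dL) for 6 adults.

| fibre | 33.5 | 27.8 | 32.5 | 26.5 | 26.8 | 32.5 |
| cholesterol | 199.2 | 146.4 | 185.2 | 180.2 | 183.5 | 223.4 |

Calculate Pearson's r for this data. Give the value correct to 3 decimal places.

n = 6, Σx = 179.6, Σy = 1117.9, Σx² = 5428.08, Σy² = 211464.49, Σxy = 33715.72
nΣxy − ΣxΣy = 202294.32 − 200774.84 = 1519.48
nΣx² − (Σx)² = 32568.48 − 32256.16 = 312.32; nΣy² − (Σy)² = 1268786.94 − 1249700.41 = 19086.53
r = 1519.48 / √(312.32 × 19086.53) = 1519.48 / 2441.5374 ≈ 0.622

0.622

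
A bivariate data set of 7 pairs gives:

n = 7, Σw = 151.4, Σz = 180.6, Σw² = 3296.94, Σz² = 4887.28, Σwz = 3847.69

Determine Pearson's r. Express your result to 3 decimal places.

-0.818

r = (nΣwz − ΣwΣz) / √[(nΣw² − (Σw)²)(nΣz² − (Σz)²)]
Numerator: 7×3847.69 − 151.4×180.6 = -409.01
Denominator: √[(23078.58 − 22921.96)(34210.96 − 32616.36)] = √[156.62 × 1594.6] = 499.7462
r = -409.01 / 499.7462 ≈ -0.818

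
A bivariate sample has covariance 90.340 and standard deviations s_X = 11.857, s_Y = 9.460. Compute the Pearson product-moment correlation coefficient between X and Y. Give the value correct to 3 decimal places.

0.805

r = Cov(X,Y) / (s_X · s_Y) = 90.340 / (11.857 × 9.460)
  = 90.340 / 112.1672 ≈ 0.805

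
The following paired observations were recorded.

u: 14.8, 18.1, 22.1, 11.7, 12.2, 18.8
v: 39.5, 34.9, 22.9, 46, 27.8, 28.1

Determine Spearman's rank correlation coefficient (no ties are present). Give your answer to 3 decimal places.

Rank u: 3, 4, 6, 1, 2, 5
Rank v: 5, 4, 1, 6, 2, 3
d = rank(u) − rank(v): -2, 0, 5, -5, 0, 2; Σd² = 58
ρ = 1 − 6Σd² / [n(n²−1)] = 1 − 6×58 / (6×35) = 1 − 348/210 ≈ -0.657

-0.657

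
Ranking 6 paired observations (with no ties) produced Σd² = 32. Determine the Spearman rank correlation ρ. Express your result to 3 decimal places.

ρ = 1 − 6Σd² / [n(n²−1)] = 1 − 6×32 / (6×35)
  = 1 − 192/210 = 1 − 0.9143 ≈ 0.086

0.086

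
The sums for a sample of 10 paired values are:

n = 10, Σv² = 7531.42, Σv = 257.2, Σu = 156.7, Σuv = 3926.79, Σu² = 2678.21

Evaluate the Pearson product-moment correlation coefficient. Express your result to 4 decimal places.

-0.2292

r = (nΣuv − ΣuΣv) / √[(nΣu² − (Σu)²)(nΣv² − (Σv)²)]
Numerator: 10×3926.79 − 156.7×257.2 = -1035.34
Denominator: √[(26782.1 − 24554.89)(75314.2 − 66151.84)] = √[2227.21 × 9162.36] = 4517.3554
r = -1035.34 / 4517.3554 ≈ -0.2292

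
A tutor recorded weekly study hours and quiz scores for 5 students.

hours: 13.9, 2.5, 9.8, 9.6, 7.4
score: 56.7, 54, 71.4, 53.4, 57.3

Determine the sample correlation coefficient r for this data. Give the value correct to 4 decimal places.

n = 5, Σx = 43.2, Σy = 292.8, Σx² = 442.42, Σy² = 17363.7, Σxy = 2559.51
nΣxy − ΣxΣy = 12797.55 − 12648.96 = 148.59
nΣx² − (Σx)² = 2212.1 − 1866.24 = 345.86; nΣy² − (Σy)² = 86818.5 − 85731.84 = 1086.66
r = 148.59 / √(345.86 × 1086.66) = 148.59 / 613.0516 ≈ 0.2424

0.2424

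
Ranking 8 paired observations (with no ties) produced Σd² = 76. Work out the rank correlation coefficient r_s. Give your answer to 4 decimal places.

ρ = 1 − 6Σd² / [n(n²−1)] = 1 − 6×76 / (8×63)
  = 1 − 456/504 = 1 − 0.90476 ≈ 0.0952

0.0952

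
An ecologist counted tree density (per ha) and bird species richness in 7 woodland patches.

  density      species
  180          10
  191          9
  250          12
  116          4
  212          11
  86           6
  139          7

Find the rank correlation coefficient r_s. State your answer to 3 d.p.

0.929

Rank density: 4, 5, 7, 2, 6, 1, 3
Rank species: 5, 4, 7, 1, 6, 2, 3
d = rank(density) − rank(species): -1, 1, 0, 1, 0, -1, 0; Σd² = 4
ρ = 1 − 6Σd² / [n(n²−1)] = 1 − 6×4 / (7×48) = 1 − 24/336 ≈ 0.929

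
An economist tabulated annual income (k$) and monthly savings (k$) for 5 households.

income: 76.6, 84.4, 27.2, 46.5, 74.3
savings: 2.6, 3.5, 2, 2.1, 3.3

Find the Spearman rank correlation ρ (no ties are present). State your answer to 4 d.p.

0.9000

Rank income: 4, 5, 1, 2, 3
Rank savings: 3, 5, 1, 2, 4
d = rank(income) − rank(savings): 1, 0, 0, 0, -1; Σd² = 2
ρ = 1 − 6Σd² / [n(n²−1)] = 1 − 6×2 / (5×24) = 1 − 12/120 ≈ 0.9000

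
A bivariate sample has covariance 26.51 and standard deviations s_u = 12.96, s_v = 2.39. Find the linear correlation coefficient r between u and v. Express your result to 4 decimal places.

r = Cov(u,v) / (s_u · s_v) = 26.51 / (12.96 × 2.39)
  = 26.51 / 30.9744 ≈ 0.8559

0.8559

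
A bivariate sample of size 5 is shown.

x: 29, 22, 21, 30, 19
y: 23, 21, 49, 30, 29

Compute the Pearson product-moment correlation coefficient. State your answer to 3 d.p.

-0.315

n = 5, Σx = 121, Σy = 152, Σx² = 3027, Σy² = 5112, Σxy = 3609
nΣxy − ΣxΣy = 18045 − 18392 = -347
nΣx² − (Σx)² = 15135 − 14641 = 494; nΣy² − (Σy)² = 25560 − 23104 = 2456
r = -347 / √(494 × 2456) = -347 / 1101.4826 ≈ -0.315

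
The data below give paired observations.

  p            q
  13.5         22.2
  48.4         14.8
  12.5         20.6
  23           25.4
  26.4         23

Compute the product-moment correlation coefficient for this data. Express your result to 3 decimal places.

n = 5, Σp = 123.8, Σq = 106, Σp² = 3907.02, Σq² = 2310.4, Σpq = 2464.92
nΣpq − ΣpΣq = 12324.6 − 13122.8 = -798.2
nΣp² − (Σp)² = 19535.1 − 15326.44 = 4208.66; nΣq² − (Σq)² = 11552 − 11236 = 316
r = -798.2 / √(4208.66 × 316) = -798.2 / 1153.2288 ≈ -0.692

-0.692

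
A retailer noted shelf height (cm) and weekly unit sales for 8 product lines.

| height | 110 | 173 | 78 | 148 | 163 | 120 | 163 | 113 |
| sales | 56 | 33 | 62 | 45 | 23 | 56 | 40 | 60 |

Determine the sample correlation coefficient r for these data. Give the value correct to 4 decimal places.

n = 8, Σx = 1068, Σy = 375, Σx² = 150324, Σy² = 18959, Σxy = 47134
nΣxy − ΣxΣy = 377072 − 400500 = -23428
nΣx² − (Σx)² = 1202592 − 1140624 = 61968; nΣy² − (Σy)² = 151672 − 140625 = 11047
r = -23428 / √(61968 × 11047) = -23428 / 26164.1070 ≈ -0.8954

-0.8954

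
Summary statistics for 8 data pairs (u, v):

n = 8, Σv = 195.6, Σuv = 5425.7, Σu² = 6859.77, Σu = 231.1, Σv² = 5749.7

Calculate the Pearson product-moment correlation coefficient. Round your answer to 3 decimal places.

-0.533

r = (nΣuv − ΣuΣv) / √[(nΣu² − (Σu)²)(nΣv² − (Σv)²)]
Numerator: 8×5425.7 − 231.1×195.6 = -1797.56
Denominator: √[(54878.16 − 53407.21)(45997.6 − 38259.36)] = √[1470.95 × 7738.24] = 3373.8056
r = -1797.56 / 3373.8056 ≈ -0.533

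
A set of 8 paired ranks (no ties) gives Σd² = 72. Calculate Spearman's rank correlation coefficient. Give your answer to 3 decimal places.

0.143

ρ = 1 − 6Σd² / [n(n²−1)] = 1 − 6×72 / (8×63)
  = 1 − 432/504 = 1 − 0.8571 ≈ 0.143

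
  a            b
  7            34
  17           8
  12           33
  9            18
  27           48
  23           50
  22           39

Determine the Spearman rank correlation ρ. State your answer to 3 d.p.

0.643

Rank a: 1, 4, 3, 2, 7, 6, 5
Rank b: 4, 1, 3, 2, 6, 7, 5
d = rank(a) − rank(b): -3, 3, 0, 0, 1, -1, 0; Σd² = 20
ρ = 1 − 6Σd² / [n(n²−1)] = 1 − 6×20 / (7×48) = 1 − 120/336 ≈ 0.643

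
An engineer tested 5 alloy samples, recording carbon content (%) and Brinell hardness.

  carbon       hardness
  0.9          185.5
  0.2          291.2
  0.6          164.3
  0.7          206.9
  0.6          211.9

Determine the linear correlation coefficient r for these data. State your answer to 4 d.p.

n = 5, Σx = 3, Σy = 1059.8, Σx² = 2.06, Σy² = 233911.4, Σxy = 595.74
nΣxy − ΣxΣy = 2978.7 − 3179.4 = -200.7
nΣx² − (Σx)² = 10.3 − 9 = 1.3; nΣy² − (Σy)² = 1169557 − 1123176.04 = 46380.96
r = -200.7 / √(1.3 × 46380.96) = -200.7 / 245.5509 ≈ -0.8173

-0.8173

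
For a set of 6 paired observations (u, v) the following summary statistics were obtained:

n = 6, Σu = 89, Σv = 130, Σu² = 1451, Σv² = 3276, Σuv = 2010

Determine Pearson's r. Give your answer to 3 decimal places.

0.333

r = (nΣuv − ΣuΣv) / √[(nΣu² − (Σu)²)(nΣv² − (Σv)²)]
Numerator: 6×2010 − 89×130 = 490
Denominator: √[(8706 − 7921)(19656 − 16900)] = √[785 × 2756] = 1470.8705
r = 490 / 1470.8705 ≈ 0.333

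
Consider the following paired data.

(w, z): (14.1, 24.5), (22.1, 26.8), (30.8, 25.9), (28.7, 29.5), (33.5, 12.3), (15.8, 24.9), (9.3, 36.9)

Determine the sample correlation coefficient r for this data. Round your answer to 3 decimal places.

-0.624

n = 7, Σw = 154.3, Σz = 180.8, Σw² = 3917.93, Σz² = 4992.46, Σwz = 3730.74
nΣwz − ΣwΣz = 26115.18 − 27897.44 = -1782.26
nΣw² − (Σw)² = 27425.51 − 23808.49 = 3617.02; nΣz² − (Σz)² = 34947.22 − 32688.64 = 2258.58
r = -1782.26 / √(3617.02 × 2258.58) = -1782.26 / 2858.2038 ≈ -0.624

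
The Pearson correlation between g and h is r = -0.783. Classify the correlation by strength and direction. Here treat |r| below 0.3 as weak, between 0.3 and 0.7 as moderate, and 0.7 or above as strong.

r = -0.783 < 0 so the relationship is negative.
|r| = 0.783, which falls in the strong range.

strong negative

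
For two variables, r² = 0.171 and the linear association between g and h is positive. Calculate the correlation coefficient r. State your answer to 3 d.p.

0.414

|r| = √0.171 = 0.414
The association is positive, so r = 0.414.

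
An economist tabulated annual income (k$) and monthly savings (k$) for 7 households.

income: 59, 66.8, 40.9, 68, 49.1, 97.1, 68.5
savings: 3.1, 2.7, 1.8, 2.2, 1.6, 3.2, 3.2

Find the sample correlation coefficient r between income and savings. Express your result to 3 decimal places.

0.717

n = 7, Σx = 449.4, Σy = 17.8, Σx² = 30771.52, Σy² = 48.02, Σxy = 1194.96
nΣxy − ΣxΣy = 8364.72 − 7999.32 = 365.4
nΣx² − (Σx)² = 215400.64 − 201960.36 = 13440.28; nΣy² − (Σy)² = 336.14 − 316.84 = 19.3
r = 365.4 / √(13440.28 × 19.3) = 365.4 / 509.3107 ≈ 0.717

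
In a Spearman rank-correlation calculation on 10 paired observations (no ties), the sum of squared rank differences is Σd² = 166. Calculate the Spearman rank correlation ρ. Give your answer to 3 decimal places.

-0.006

ρ = 1 − 6Σd² / [n(n²−1)] = 1 − 6×166 / (10×99)
  = 1 − 996/990 = 1 − 1.0061 ≈ -0.006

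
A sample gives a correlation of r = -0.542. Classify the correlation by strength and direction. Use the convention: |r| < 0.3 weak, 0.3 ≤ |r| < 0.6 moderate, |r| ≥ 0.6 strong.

r = -0.542 < 0 so the relationship is negative.
|r| = 0.542, which falls in the moderate range.

moderate negative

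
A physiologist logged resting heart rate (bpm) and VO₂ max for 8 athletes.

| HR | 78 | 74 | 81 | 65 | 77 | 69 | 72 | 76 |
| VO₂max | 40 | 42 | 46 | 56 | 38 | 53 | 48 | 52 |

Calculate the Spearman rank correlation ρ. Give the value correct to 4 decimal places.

Rank HR: 7, 4, 8, 1, 6, 2, 3, 5
Rank VO₂max: 2, 3, 4, 8, 1, 7, 5, 6
d = rank(HR) − rank(VO₂max): 5, 1, 4, -7, 5, -5, -2, -1; Σd² = 146
ρ = 1 − 6Σd² / [n(n²−1)] = 1 − 6×146 / (8×63) = 1 − 876/504 ≈ -0.7381

-0.7381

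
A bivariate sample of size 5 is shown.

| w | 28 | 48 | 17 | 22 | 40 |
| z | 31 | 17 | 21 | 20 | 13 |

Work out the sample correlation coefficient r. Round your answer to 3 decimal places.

n = 5, Σw = 155, Σz = 102, Σw² = 5461, Σz² = 2260, Σwz = 3001
nΣwz − ΣwΣz = 15005 − 15810 = -805
nΣw² − (Σw)² = 27305 − 24025 = 3280; nΣz² − (Σz)² = 11300 − 10404 = 896
r = -805 / √(3280 × 896) = -805 / 1714.3162 ≈ -0.470

-0.470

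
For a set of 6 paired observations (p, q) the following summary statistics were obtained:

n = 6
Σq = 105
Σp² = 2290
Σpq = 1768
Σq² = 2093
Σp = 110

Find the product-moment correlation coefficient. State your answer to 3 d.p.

-0.594

r = (nΣpq − ΣpΣq) / √[(nΣp² − (Σp)²)(nΣq² − (Σq)²)]
Numerator: 6×1768 − 110×105 = -942
Denominator: √[(13740 − 12100)(12558 − 11025)] = √[1640 × 1533] = 1585.5977
r = -942 / 1585.5977 ≈ -0.594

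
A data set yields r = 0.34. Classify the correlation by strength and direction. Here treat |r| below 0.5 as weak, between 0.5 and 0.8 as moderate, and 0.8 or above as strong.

r = 0.34 > 0 so the relationship is positive.
|r| = 0.34, which falls in the weak range.

weak positive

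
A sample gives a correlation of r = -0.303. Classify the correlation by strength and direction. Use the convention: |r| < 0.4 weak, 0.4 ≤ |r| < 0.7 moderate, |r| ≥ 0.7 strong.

r = -0.303 < 0 so the relationship is negative.
|r| = 0.303, which falls in the weak range.

weak negative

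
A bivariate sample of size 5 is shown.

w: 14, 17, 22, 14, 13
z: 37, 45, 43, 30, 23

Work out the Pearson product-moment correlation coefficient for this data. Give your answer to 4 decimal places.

0.7433

n = 5, Σw = 80, Σz = 178, Σw² = 1334, Σz² = 6672, Σwz = 2948
nΣwz − ΣwΣz = 14740 − 14240 = 500
nΣw² − (Σw)² = 6670 − 6400 = 270; nΣz² − (Σz)² = 33360 − 31684 = 1676
r = 500 / √(270 × 1676) = 500 / 672.6961 ≈ 0.7433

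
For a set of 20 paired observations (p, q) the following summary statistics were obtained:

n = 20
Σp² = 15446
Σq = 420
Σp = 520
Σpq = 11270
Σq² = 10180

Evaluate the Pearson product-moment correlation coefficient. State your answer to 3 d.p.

r = (nΣpq − ΣpΣq) / √[(nΣp² − (Σp)²)(nΣq² − (Σq)²)]
Numerator: 20×11270 − 520×420 = 7000
Denominator: √[(308920 − 270400)(203600 − 176400)] = √[38520 × 27200] = 32368.8739
r = 7000 / 32368.8739 ≈ 0.216

0.216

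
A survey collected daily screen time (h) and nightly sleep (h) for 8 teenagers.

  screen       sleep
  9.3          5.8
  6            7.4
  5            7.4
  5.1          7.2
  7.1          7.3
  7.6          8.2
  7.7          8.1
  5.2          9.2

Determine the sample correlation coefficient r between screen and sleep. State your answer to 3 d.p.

-0.474

n = 8, Σx = 53, Σy = 60.6, Σx² = 368, Σy² = 465.78, Σxy = 396.42
nΣxy − ΣxΣy = 3171.36 − 3211.8 = -40.44
nΣx² − (Σx)² = 2944 − 2809 = 135; nΣy² − (Σy)² = 3726.24 − 3672.36 = 53.88
r = -40.44 / √(135 × 53.88) = -40.44 / 85.2866 ≈ -0.474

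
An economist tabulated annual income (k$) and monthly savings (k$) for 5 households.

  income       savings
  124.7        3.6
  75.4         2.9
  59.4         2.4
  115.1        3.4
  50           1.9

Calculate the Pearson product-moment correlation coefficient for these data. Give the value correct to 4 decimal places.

n = 5, Σx = 424.6, Σy = 14.2, Σx² = 40511.62, Σy² = 42.3, Σxy = 1296.48
nΣxy − ΣxΣy = 6482.4 − 6029.32 = 453.08
nΣx² − (Σx)² = 202558.1 − 180285.16 = 22272.94; nΣy² − (Σy)² = 211.5 − 201.64 = 9.86
r = 453.08 / √(22272.94 × 9.86) = 453.08 / 468.6269 ≈ 0.9668

0.9668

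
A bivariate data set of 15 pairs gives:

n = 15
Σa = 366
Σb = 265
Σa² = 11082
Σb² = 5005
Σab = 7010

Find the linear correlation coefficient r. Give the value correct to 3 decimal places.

0.652

r = (nΣab − ΣaΣb) / √[(nΣa² − (Σa)²)(nΣb² − (Σb)²)]
Numerator: 15×7010 − 366×265 = 8160
Denominator: √[(166230 − 133956)(75075 − 70225)] = √[32274 × 4850] = 12511.1510
r = 8160 / 12511.1510 ≈ 0.652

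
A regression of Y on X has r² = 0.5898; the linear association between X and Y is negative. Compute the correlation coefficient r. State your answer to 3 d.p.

-0.768

|r| = √0.5898 = 0.768
The association is negative, so r = −0.768.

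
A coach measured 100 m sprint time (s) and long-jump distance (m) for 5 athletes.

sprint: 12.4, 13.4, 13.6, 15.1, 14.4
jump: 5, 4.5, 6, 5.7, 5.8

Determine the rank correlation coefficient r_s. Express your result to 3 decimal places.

Rank sprint: 1, 2, 3, 5, 4
Rank jump: 2, 1, 5, 3, 4
d = rank(sprint) − rank(jump): -1, 1, -2, 2, 0; Σd² = 10
ρ = 1 − 6Σd² / [n(n²−1)] = 1 − 6×10 / (5×24) = 1 − 60/120 ≈ 0.500

0.500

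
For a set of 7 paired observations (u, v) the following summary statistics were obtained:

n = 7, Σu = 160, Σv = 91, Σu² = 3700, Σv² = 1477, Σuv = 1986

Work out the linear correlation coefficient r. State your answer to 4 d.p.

-0.8374

r = (nΣuv − ΣuΣv) / √[(nΣu² − (Σu)²)(nΣv² − (Σv)²)]
Numerator: 7×1986 − 160×91 = -658
Denominator: √[(25900 − 25600)(10339 − 8281)] = √[300 × 2058] = 785.7481
r = -658 / 785.7481 ≈ -0.8374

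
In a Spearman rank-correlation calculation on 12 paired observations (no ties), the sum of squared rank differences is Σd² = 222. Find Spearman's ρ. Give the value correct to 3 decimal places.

ρ = 1 − 6Σd² / [n(n²−1)] = 1 − 6×222 / (12×143)
  = 1 − 1332/1716 = 1 − 0.7762 ≈ 0.224

0.224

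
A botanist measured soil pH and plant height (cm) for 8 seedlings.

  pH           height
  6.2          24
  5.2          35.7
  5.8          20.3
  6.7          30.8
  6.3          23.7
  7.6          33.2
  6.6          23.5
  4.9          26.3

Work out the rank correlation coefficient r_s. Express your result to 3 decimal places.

Rank pH: 4, 2, 3, 7, 5, 8, 6, 1
Rank height: 4, 8, 1, 6, 3, 7, 2, 5
d = rank(pH) − rank(height): 0, -6, 2, 1, 2, 1, 4, -4; Σd² = 78
ρ = 1 − 6Σd² / [n(n²−1)] = 1 − 6×78 / (8×63) = 1 − 468/504 ≈ 0.071

0.071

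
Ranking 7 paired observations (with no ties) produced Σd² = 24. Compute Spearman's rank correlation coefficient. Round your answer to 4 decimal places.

ρ = 1 − 6Σd² / [n(n²−1)] = 1 − 6×24 / (7×48)
  = 1 − 144/336 = 1 − 0.42857 ≈ 0.5714

0.5714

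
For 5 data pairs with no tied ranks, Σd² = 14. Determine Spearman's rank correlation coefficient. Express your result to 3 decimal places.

0.300

ρ = 1 − 6Σd² / [n(n²−1)] = 1 − 6×14 / (5×24)
  = 1 − 84/120 = 1 − 0.7000 ≈ 0.300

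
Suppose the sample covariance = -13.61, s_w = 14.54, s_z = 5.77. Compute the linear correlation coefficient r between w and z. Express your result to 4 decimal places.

-0.1622

r = Cov(w,z) / (s_w · s_z) = -13.61 / (14.54 × 5.77)
  = -13.61 / 83.8958 ≈ -0.1622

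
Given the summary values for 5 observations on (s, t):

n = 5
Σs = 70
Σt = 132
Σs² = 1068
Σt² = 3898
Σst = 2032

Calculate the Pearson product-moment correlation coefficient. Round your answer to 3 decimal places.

0.965

r = (nΣst − ΣsΣt) / √[(nΣs² − (Σs)²)(nΣt² − (Σt)²)]
Numerator: 5×2032 − 70×132 = 920
Denominator: √[(5340 − 4900)(19490 − 17424)] = √[440 × 2066] = 953.4359
r = 920 / 953.4359 ≈ 0.965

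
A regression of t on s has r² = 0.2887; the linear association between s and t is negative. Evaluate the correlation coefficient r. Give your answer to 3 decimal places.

|r| = √0.2887 = 0.537
The association is negative, so r = −0.537.

-0.537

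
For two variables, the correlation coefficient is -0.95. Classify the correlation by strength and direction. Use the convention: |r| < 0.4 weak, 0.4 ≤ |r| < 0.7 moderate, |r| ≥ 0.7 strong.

strong negative

r = -0.95 < 0 so the relationship is negative.
|r| = 0.95, which falls in the strong range.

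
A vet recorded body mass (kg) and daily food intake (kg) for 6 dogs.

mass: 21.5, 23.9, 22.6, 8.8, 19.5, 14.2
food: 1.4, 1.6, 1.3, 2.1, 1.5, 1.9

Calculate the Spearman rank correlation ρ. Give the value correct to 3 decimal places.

Rank mass: 4, 6, 5, 1, 3, 2
Rank food: 2, 4, 1, 6, 3, 5
d = rank(mass) − rank(food): 2, 2, 4, -5, 0, -3; Σd² = 58
ρ = 1 − 6Σd² / [n(n²−1)] = 1 − 6×58 / (6×35) = 1 − 348/210 ≈ -0.657

-0.657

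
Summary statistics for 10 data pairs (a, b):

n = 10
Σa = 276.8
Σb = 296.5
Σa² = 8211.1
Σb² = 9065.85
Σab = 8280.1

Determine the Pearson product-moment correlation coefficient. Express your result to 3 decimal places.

0.188

r = (nΣab − ΣaΣb) / √[(nΣa² − (Σa)²)(nΣb² − (Σb)²)]
Numerator: 10×8280.1 − 276.8×296.5 = 729.8
Denominator: √[(82111 − 76618.24)(90658.5 − 87912.25)] = √[5492.76 × 2746.25] = 3883.8759
r = 729.8 / 3883.8759 ≈ 0.188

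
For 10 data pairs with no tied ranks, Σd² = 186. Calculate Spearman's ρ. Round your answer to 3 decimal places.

-0.127

ρ = 1 − 6Σd² / [n(n²−1)] = 1 − 6×186 / (10×99)
  = 1 − 1116/990 = 1 − 1.1273 ≈ -0.127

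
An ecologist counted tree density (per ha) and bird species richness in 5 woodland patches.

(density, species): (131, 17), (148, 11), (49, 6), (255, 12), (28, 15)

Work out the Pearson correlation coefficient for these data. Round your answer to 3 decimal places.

n = 5, Σx = 611, Σy = 61, Σx² = 107275, Σy² = 815, Σxy = 7629
nΣxy − ΣxΣy = 38145 − 37271 = 874
nΣx² − (Σx)² = 536375 − 373321 = 163054; nΣy² − (Σy)² = 4075 − 3721 = 354
r = 874 / √(163054 × 354) = 874 / 7597.4414 ≈ 0.115

0.115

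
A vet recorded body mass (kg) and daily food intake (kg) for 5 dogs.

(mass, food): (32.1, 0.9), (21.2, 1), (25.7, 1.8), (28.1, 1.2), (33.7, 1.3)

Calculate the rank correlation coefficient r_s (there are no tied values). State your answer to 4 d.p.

0.0000

Rank mass: 4, 1, 2, 3, 5
Rank food: 1, 2, 5, 3, 4
d = rank(mass) − rank(food): 3, -1, -3, 0, 1; Σd² = 20
ρ = 1 − 6Σd² / [n(n²−1)] = 1 − 6×20 / (5×24) = 1 − 120/120 ≈ 0.0000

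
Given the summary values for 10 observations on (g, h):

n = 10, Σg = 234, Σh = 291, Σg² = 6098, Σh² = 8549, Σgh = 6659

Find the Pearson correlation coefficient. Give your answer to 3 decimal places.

-0.670

r = (nΣgh − ΣgΣh) / √[(nΣg² − (Σg)²)(nΣh² − (Σh)²)]
Numerator: 10×6659 − 234×291 = -1504
Denominator: √[(60980 − 54756)(85490 − 84681)] = √[6224 × 809] = 2243.9287
r = -1504 / 2243.9287 ≈ -0.670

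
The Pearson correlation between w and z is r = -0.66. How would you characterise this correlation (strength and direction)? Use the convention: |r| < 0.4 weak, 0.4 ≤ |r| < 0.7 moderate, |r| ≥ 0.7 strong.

moderate negative

r = -0.66 < 0 so the relationship is negative.
|r| = 0.66, which falls in the moderate range.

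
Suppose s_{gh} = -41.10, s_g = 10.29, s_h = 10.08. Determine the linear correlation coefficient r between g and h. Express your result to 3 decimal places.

r = Cov(g,h) / (s_g · s_h) = -41.10 / (10.29 × 10.08)
  = -41.10 / 103.7232 ≈ -0.396

-0.396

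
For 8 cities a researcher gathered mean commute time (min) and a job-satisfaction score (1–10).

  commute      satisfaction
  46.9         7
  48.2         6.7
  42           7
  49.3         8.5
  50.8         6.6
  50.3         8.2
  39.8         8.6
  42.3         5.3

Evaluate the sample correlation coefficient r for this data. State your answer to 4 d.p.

0.1049

n = 8, Σx = 369.6, Σy = 57.9, Σx² = 17201.4, Σy² = 427.99, Σxy = 2678.5
nΣxy − ΣxΣy = 21428 − 21399.84 = 28.16
nΣx² − (Σx)² = 137611.2 − 136604.16 = 1007.04; nΣy² − (Σy)² = 3423.92 − 3352.41 = 71.51
r = 28.16 / √(1007.04 × 71.51) = 28.16 / 268.3532 ≈ 0.1049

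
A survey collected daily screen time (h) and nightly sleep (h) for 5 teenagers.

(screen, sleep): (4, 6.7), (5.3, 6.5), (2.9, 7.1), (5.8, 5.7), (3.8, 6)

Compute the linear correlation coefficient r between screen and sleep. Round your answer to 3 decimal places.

n = 5, Σx = 21.8, Σy = 32, Σx² = 100.58, Σy² = 206.04, Σxy = 137.7
nΣxy − ΣxΣy = 688.5 − 697.6 = -9.1
nΣx² − (Σx)² = 502.9 − 475.24 = 27.66; nΣy² − (Σy)² = 1030.2 − 1024 = 6.2
r = -9.1 / √(27.66 × 6.2) = -9.1 / 13.0955 ≈ -0.695

-0.695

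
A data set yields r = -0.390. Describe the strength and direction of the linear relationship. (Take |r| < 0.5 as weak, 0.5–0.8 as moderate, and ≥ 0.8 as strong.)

r = -0.390 < 0 so the relationship is negative.
|r| = 0.390, which falls in the weak range.

weak negative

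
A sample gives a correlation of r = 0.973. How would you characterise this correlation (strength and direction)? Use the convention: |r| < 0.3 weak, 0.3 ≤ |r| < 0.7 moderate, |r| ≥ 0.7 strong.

strong positive

r = 0.973 > 0 so the relationship is positive.
|r| = 0.973, which falls in the strong range.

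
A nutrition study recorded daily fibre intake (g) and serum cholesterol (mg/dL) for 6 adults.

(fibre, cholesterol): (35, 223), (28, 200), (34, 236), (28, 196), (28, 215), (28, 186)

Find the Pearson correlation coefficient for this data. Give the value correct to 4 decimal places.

n = 6, Σx = 181, Σy = 1256, Σx² = 5517, Σy² = 264662, Σxy = 38145
nΣxy − ΣxΣy = 228870 − 227336 = 1534
nΣx² − (Σx)² = 33102 − 32761 = 341; nΣy² − (Σy)² = 1587972 − 1577536 = 10436
r = 1534 / √(341 × 10436) = 1534 / 1886.4453 ≈ 0.8132

0.8132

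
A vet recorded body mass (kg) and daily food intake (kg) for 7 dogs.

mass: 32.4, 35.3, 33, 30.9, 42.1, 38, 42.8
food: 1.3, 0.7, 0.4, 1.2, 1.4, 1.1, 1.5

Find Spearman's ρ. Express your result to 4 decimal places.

0.4643

Rank mass: 2, 4, 3, 1, 6, 5, 7
Rank food: 5, 2, 1, 4, 6, 3, 7
d = rank(mass) − rank(food): -3, 2, 2, -3, 0, 2, 0; Σd² = 30
ρ = 1 − 6Σd² / [n(n²−1)] = 1 − 6×30 / (7×48) = 1 − 180/336 ≈ 0.4643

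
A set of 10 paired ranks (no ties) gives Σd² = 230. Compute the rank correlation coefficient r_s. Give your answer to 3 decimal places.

ρ = 1 − 6Σd² / [n(n²−1)] = 1 − 6×230 / (10×99)
  = 1 − 1380/990 = 1 − 1.3939 ≈ -0.394

-0.394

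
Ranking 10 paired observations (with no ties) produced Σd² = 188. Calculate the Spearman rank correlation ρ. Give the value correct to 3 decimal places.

-0.139

ρ = 1 − 6Σd² / [n(n²−1)] = 1 − 6×188 / (10×99)
  = 1 − 1128/990 = 1 − 1.1394 ≈ -0.139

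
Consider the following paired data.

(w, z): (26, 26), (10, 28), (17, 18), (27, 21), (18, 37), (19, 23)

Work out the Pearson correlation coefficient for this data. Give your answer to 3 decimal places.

-0.246

n = 6, Σw = 117, Σz = 153, Σw² = 2479, Σz² = 4123, Σwz = 2932
nΣwz − ΣwΣz = 17592 − 17901 = -309
nΣw² − (Σw)² = 14874 − 13689 = 1185; nΣz² − (Σz)² = 24738 − 23409 = 1329
r = -309 / √(1185 × 1329) = -309 / 1254.9363 ≈ -0.246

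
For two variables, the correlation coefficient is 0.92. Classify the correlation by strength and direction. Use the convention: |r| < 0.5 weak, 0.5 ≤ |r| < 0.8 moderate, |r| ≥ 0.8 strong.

strong positive

r = 0.92 > 0 so the relationship is positive.
|r| = 0.92, which falls in the strong range.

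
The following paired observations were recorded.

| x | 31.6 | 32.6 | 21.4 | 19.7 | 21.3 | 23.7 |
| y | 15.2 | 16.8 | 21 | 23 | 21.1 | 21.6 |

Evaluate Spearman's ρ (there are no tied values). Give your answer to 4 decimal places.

Rank x: 5, 6, 3, 1, 2, 4
Rank y: 1, 2, 3, 6, 4, 5
d = rank(x) − rank(y): 4, 4, 0, -5, -2, -1; Σd² = 62
ρ = 1 − 6Σd² / [n(n²−1)] = 1 − 6×62 / (6×35) = 1 − 372/210 ≈ -0.7714

-0.7714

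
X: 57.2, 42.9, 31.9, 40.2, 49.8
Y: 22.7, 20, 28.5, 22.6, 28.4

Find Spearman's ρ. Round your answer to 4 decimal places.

Rank X: 5, 3, 1, 2, 4
Rank Y: 3, 1, 5, 2, 4
d = rank(X) − rank(Y): 2, 2, -4, 0, 0; Σd² = 24
ρ = 1 − 6Σd² / [n(n²−1)] = 1 − 6×24 / (5×24) = 1 − 144/120 ≈ -0.2000

-0.2000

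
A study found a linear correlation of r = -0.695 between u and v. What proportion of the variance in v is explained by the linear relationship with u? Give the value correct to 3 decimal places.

0.483

r² = (-0.695)² = 0.483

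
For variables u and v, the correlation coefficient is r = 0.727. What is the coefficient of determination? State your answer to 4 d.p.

0.5285

r² = (0.727)² = 0.5285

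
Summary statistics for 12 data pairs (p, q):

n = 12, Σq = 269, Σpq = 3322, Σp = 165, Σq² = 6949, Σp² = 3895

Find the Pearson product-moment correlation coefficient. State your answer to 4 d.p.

r = (nΣpq − ΣpΣq) / √[(nΣp² − (Σp)²)(nΣq² − (Σq)²)]
Numerator: 12×3322 − 165×269 = -4521
Denominator: √[(46740 − 27225)(83388 − 72361)] = √[19515 × 11027] = 14669.4207
r = -4521 / 14669.4207 ≈ -0.3082

-0.3082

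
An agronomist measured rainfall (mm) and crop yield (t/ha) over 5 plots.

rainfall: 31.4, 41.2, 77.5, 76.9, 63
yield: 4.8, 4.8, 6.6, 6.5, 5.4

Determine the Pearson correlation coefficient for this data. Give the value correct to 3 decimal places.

n = 5, Σx = 290, Σy = 28.1, Σx² = 18572.26, Σy² = 161.05, Σxy = 1700.03
nΣxy − ΣxΣy = 8500.15 − 8149 = 351.15
nΣx² − (Σx)² = 92861.3 − 84100 = 8761.3; nΣy² − (Σy)² = 805.25 − 789.61 = 15.64
r = 351.15 / √(8761.3 × 15.64) = 351.15 / 370.1712 ≈ 0.949

0.949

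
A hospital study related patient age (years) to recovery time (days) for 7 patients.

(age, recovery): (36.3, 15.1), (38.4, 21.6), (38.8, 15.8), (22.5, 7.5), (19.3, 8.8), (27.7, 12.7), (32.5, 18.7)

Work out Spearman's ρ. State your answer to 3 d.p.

0.786

Rank age: 5, 6, 7, 2, 1, 3, 4
Rank recovery: 4, 7, 5, 1, 2, 3, 6
d = rank(age) − rank(recovery): 1, -1, 2, 1, -1, 0, -2; Σd² = 12
ρ = 1 − 6Σd² / [n(n²−1)] = 1 − 6×12 / (7×48) = 1 − 72/336 ≈ 0.786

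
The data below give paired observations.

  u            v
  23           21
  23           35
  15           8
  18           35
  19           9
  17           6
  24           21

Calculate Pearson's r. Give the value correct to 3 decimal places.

0.522

n = 7, Σu = 139, Σv = 135, Σu² = 2833, Σv² = 3513, Σuv = 2815
nΣuv − ΣuΣv = 19705 − 18765 = 940
nΣu² − (Σu)² = 19831 − 19321 = 510; nΣv² − (Σv)² = 24591 − 18225 = 6366
r = 940 / √(510 × 6366) = 940 / 1801.8491 ≈ 0.522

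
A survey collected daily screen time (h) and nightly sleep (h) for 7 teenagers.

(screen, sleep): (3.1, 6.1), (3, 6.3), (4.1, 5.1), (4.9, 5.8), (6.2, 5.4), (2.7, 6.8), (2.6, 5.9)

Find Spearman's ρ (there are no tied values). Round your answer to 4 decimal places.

Rank screen: 4, 3, 5, 6, 7, 2, 1
Rank sleep: 5, 6, 1, 3, 2, 7, 4
d = rank(screen) − rank(sleep): -1, -3, 4, 3, 5, -5, -3; Σd² = 94
ρ = 1 − 6Σd² / [n(n²−1)] = 1 − 6×94 / (7×48) = 1 − 564/336 ≈ -0.6786

-0.6786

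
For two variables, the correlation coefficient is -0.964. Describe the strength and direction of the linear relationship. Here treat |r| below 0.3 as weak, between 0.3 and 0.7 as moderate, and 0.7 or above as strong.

r = -0.964 < 0 so the relationship is negative.
|r| = 0.964, which falls in the strong range.

strong negative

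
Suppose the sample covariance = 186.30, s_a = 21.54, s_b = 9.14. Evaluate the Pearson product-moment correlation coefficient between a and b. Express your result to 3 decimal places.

r = Cov(a,b) / (s_a · s_b) = 186.30 / (21.54 × 9.14)
  = 186.30 / 196.8756 ≈ 0.946

0.946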